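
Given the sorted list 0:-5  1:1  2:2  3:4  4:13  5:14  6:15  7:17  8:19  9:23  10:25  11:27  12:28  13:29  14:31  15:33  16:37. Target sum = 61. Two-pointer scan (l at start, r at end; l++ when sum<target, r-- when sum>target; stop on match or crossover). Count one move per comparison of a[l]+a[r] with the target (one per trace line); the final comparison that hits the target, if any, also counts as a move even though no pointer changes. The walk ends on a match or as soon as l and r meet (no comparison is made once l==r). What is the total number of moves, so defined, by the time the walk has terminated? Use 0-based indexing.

14 moves

l=0 r=16: -5+37=32 <61, l++
l=1 r=16: 1+37=38 <61, l++
l=2 r=16: 2+37=39 <61, l++
l=3 r=16: 4+37=41 <61, l++
l=4 r=16: 13+37=50 <61, l++
l=5 r=16: 14+37=51 <61, l++
l=6 r=16: 15+37=52 <61, l++
l=7 r=16: 17+37=54 <61, l++
l=8 r=16: 19+37=56 <61, l++
l=9 r=16: 23+37=60 <61, l++
l=10 r=16: 25+37=62 >61, r--
l=10 r=15: 25+33=58 <61, l++
l=11 r=15: 27+33=60 <61, l++
l=12 r=15: 28+33=61, found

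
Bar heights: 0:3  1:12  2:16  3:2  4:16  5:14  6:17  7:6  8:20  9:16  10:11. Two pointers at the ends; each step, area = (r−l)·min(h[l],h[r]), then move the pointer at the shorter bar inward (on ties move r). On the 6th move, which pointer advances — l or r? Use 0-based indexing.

l

[0,10] min(3,11)*10=30 best=30 * → l++
[1,10] min(12,11)*9=99 best=99 * → r--
[1,9] min(12,16)*8=96 best=99 → l++
[2,9] min(16,16)*7=112 best=112 * → r--
[2,8] min(16,20)*6=96 best=112 → l++
[3,8] min(2,20)*5=10 best=112 → l++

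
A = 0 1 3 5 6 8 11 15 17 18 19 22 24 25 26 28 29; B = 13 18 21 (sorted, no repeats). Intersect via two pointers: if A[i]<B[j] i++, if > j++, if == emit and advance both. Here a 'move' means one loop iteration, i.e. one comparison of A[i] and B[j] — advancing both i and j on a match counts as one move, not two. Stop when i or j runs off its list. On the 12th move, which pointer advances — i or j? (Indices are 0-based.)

i=0 j=0: 0<13, i++
i=1 j=0: 1<13, i++
i=2 j=0: 3<13, i++
i=3 j=0: 5<13, i++
i=4 j=0: 6<13, i++
i=5 j=0: 8<13, i++
i=6 j=0: 11<13, i++
i=7 j=0: 15>13, j++
i=7 j=1: 15<18, i++
i=8 j=1: 17<18, i++
i=9 j=1: 18==18 emit, i++,j++
i=10 j=2: 19<21, i++

i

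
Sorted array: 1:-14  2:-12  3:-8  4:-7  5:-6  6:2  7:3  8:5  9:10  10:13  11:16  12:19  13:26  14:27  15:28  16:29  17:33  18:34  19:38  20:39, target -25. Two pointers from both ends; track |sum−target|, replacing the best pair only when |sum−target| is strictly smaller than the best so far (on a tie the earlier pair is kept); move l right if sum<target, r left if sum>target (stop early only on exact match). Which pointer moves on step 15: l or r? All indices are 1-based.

r

l=1 r=20: -14+39=25 d=50 *, r--
l=1 r=19: -14+38=24 d=49 *, r--
l=1 r=18: -14+34=20 d=45 *, r--
l=1 r=17: -14+33=19 d=44 *, r--
l=1 r=16: -14+29=15 d=40 *, r--
l=1 r=15: -14+28=14 d=39 *, r--
l=1 r=14: -14+27=13 d=38 *, r--
l=1 r=13: -14+26=12 d=37 *, r--
l=1 r=12: -14+19=5 d=30 *, r--
l=1 r=11: -14+16=2 d=27 *, r--
l=1 r=10: -14+13=-1 d=24 *, r--
l=1 r=9: -14+10=-4 d=21 *, r--
l=1 r=8: -14+5=-9 d=16 *, r--
l=1 r=7: -14+3=-11 d=14 *, r--
l=1 r=6: -14+2=-12 d=13 *, r--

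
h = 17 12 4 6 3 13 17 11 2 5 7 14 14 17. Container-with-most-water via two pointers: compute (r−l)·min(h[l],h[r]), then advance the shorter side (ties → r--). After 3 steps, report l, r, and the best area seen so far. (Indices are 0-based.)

l=0, r=10, best area=221

[0,13] min(17,17)*13=221 best=221 * → r--
[0,12] min(17,14)*12=168 best=221 → r--
[0,11] min(17,14)*11=154 best=221 → r--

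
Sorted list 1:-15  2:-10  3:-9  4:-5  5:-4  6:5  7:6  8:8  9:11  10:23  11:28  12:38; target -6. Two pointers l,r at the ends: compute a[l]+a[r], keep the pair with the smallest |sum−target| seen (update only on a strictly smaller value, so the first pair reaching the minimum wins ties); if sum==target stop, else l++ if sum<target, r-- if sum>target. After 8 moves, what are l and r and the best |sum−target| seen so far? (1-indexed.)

l=2, r=5, best |Δ|=1

l=1 r=12: -15+38=23 d=29 *, r--
l=1 r=11: -15+28=13 d=19 *, r--
l=1 r=10: -15+23=8 d=14 *, r--
l=1 r=9: -15+11=-4 d=2 *, r--
l=1 r=8: -15+8=-7 d=1 *, l++
l=2 r=8: -10+8=-2 d=4, r--
l=2 r=7: -10+6=-4 d=2, r--
l=2 r=6: -10+5=-5 d=1, r--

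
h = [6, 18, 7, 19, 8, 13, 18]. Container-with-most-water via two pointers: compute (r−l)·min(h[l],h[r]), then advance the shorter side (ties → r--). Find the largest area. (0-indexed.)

[0,6] min(6,18)*6=36 best=36 * → l++
[1,6] min(18,18)*5=90 best=90 * → r--
[1,5] min(18,13)*4=52 best=90 → r--
[1,4] min(18,8)*3=24 best=90 → r--
[1,3] min(18,19)*2=36 best=90 → l++
[2,3] min(7,19)*1=7 best=90 → l++

max area = 90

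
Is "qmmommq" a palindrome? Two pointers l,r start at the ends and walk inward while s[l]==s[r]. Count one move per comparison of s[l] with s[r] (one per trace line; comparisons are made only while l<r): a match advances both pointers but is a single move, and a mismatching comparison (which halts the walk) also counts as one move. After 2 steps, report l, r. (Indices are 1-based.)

l=3, r=5

[1,7] 'q'=='q' → l++,r--
[2,6] 'm'=='m' → l++,r--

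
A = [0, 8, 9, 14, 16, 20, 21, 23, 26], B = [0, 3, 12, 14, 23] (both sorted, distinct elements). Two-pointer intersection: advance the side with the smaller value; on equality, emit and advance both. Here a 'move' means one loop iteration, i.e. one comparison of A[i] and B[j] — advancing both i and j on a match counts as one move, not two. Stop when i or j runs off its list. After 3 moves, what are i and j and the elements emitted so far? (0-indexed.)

[i=0,j=0] 0==0 emit → i++,j++
[i=1,j=1] 8>3 → j++
[i=1,j=2] 8<12 → i++

i=2, j=2, emitted=[0]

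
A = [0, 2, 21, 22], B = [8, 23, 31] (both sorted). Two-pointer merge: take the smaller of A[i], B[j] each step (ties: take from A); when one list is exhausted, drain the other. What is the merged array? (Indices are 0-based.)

i=0 j=0: A[i]=0<=B[j]=8 take 0, i++
i=1 j=0: A[i]=2<=B[j]=8 take 2, i++
i=2 j=0: A[i]=21>B[j]=8 take 8, j++
i=2 j=1: A[i]=21<=B[j]=23 take 21, i++
i=3 j=1: A[i]=22<=B[j]=23 take 22, i++
i=4 j=1: A done, take B[j]=23, j++
i=4 j=2: A done, take B[j]=31, j++

[0, 2, 8, 21, 22, 23, 31]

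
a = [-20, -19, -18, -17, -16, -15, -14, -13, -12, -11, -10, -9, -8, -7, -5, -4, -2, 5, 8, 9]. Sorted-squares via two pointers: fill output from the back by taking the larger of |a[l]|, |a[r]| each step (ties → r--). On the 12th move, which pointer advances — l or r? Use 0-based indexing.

r

[0,19] |-20|>|9| out[19]=400 → l++
[1,19] |-19|>|9| out[18]=361 → l++
[2,19] |-18|>|9| out[17]=324 → l++
[3,19] |-17|>|9| out[16]=289 → l++
[4,19] |-16|>|9| out[15]=256 → l++
[5,19] |-15|>|9| out[14]=225 → l++
[6,19] |-14|>|9| out[13]=196 → l++
[7,19] |-13|>|9| out[12]=169 → l++
[8,19] |-12|>|9| out[11]=144 → l++
[9,19] |-11|>|9| out[10]=121 → l++
[10,19] |-10|>|9| out[9]=100 → l++
[11,19] |-9|<=|9| out[8]=81 → r--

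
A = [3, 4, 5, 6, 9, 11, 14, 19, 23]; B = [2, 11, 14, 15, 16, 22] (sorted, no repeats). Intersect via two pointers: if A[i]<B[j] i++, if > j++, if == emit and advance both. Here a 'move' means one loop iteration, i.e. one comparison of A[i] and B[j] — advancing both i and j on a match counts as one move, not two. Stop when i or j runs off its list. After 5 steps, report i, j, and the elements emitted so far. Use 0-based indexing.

i=0 j=0: 3>2, j++
i=0 j=1: 3<11, i++
i=1 j=1: 4<11, i++
i=2 j=1: 5<11, i++
i=3 j=1: 6<11, i++

i=4, j=1, emitted=[]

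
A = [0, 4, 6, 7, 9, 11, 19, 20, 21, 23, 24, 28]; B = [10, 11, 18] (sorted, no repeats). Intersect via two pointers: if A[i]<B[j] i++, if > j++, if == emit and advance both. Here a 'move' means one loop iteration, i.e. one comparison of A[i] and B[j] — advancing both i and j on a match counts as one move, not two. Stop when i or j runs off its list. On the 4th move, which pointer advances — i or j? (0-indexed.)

i

i=0 j=0: 0<10, i++
i=1 j=0: 4<10, i++
i=2 j=0: 6<10, i++
i=3 j=0: 7<10, i++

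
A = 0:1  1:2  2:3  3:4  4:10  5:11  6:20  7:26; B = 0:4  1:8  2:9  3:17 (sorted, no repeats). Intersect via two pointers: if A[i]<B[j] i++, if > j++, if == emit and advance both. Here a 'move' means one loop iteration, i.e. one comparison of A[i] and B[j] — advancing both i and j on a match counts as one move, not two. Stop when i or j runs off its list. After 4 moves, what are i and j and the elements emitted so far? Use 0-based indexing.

[i=0,j=0] 1<4 → i++
[i=1,j=0] 2<4 → i++
[i=2,j=0] 3<4 → i++
[i=3,j=0] 4==4 emit → i++,j++

i=4, j=1, emitted=[4]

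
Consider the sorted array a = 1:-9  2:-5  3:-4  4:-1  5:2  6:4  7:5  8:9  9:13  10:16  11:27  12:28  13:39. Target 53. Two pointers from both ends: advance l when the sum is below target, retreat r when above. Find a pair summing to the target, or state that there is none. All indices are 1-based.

no pair

l=1 r=13: -9+39=30 <53, l++
l=2 r=13: -5+39=34 <53, l++
l=3 r=13: -4+39=35 <53, l++
l=4 r=13: -1+39=38 <53, l++
l=5 r=13: 2+39=41 <53, l++
l=6 r=13: 4+39=43 <53, l++
l=7 r=13: 5+39=44 <53, l++
l=8 r=13: 9+39=48 <53, l++
l=9 r=13: 13+39=52 <53, l++
l=10 r=13: 16+39=55 >53, r--
l=10 r=12: 16+28=44 <53, l++
l=11 r=12: 27+28=55 >53, r--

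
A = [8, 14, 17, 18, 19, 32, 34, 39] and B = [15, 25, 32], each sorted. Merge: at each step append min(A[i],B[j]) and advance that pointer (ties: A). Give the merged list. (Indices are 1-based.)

i=1 j=1: A[i]=8<=B[j]=15 take 8, i++
i=2 j=1: A[i]=14<=B[j]=15 take 14, i++
i=3 j=1: A[i]=17>B[j]=15 take 15, j++
i=3 j=2: A[i]=17<=B[j]=25 take 17, i++
i=4 j=2: A[i]=18<=B[j]=25 take 18, i++
i=5 j=2: A[i]=19<=B[j]=25 take 19, i++
i=6 j=2: A[i]=32>B[j]=25 take 25, j++
i=6 j=3: A[i]=32<=B[j]=32 take 32, i++
i=7 j=3: A[i]=34>B[j]=32 take 32, j++
i=7 j=4: B done, take A[i]=34, i++
i=8 j=4: B done, take A[i]=39, i++

[8, 14, 15, 17, 18, 19, 25, 32, 32, 34, 39]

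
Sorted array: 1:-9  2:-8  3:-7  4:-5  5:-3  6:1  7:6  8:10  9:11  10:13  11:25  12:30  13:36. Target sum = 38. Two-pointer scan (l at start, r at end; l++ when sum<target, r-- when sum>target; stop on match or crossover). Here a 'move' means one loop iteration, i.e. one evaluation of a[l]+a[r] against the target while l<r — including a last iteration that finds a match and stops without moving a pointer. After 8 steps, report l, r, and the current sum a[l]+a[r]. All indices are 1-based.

l=1 r=13: -9+36=27 <38, l++
l=2 r=13: -8+36=28 <38, l++
l=3 r=13: -7+36=29 <38, l++
l=4 r=13: -5+36=31 <38, l++
l=5 r=13: -3+36=33 <38, l++
l=6 r=13: 1+36=37 <38, l++
l=7 r=13: 6+36=42 >38, r--
l=7 r=12: 6+30=36 <38, l++

l=8, r=12, sum=40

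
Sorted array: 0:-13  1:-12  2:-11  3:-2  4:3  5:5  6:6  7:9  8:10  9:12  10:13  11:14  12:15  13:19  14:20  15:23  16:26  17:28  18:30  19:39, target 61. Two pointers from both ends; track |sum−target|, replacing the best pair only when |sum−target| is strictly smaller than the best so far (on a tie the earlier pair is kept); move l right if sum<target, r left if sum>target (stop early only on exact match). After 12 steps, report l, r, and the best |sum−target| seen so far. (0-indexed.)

l=12, r=19, best |Δ|=8

l=0 r=19: -13+39=26 d=35 *, l++
l=1 r=19: -12+39=27 d=34 *, l++
l=2 r=19: -11+39=28 d=33 *, l++
l=3 r=19: -2+39=37 d=24 *, l++
l=4 r=19: 3+39=42 d=19 *, l++
l=5 r=19: 5+39=44 d=17 *, l++
l=6 r=19: 6+39=45 d=16 *, l++
l=7 r=19: 9+39=48 d=13 *, l++
l=8 r=19: 10+39=49 d=12 *, l++
l=9 r=19: 12+39=51 d=10 *, l++
l=10 r=19: 13+39=52 d=9 *, l++
l=11 r=19: 14+39=53 d=8 *, l++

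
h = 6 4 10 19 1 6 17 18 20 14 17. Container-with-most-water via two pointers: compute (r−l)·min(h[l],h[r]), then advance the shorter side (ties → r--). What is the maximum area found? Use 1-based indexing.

max area = 119

[1,11] min(6,17)*10=60 best=60 * → l++
[2,11] min(4,17)*9=36 best=60 → l++
[3,11] min(10,17)*8=80 best=80 * → l++
[4,11] min(19,17)*7=119 best=119 * → r--
[4,10] min(19,14)*6=84 best=119 → r--
[4,9] min(19,20)*5=95 best=119 → l++
[5,9] min(1,20)*4=4 best=119 → l++
[6,9] min(6,20)*3=18 best=119 → l++
[7,9] min(17,20)*2=34 best=119 → l++
[8,9] min(18,20)*1=18 best=119 → l++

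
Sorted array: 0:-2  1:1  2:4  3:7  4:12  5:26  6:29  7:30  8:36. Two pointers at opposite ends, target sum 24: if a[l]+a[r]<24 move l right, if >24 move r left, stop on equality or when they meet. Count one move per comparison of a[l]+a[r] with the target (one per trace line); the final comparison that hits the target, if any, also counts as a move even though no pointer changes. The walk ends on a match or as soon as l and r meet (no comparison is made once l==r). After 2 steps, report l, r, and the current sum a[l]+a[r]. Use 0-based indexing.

l=0 r=8: -2+36=34 >24, r--
l=0 r=7: -2+30=28 >24, r--

l=0, r=6, sum=27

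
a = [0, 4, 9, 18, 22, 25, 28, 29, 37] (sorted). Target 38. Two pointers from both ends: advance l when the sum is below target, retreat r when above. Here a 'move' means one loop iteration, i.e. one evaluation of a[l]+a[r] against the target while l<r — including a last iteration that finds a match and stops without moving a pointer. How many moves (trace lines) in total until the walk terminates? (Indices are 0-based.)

[0,8] 0+37=37 <38 → l++
[1,8] 4+37=41 >38 → r--
[1,7] 4+29=33 <38 → l++
[2,7] 9+29=38 → found

4 moves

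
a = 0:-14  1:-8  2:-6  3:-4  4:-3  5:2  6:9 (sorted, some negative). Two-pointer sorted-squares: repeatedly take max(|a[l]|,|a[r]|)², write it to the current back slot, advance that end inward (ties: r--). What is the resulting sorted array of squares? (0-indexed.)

[4, 9, 16, 36, 64, 81, 196]

[0,6] |-14|>|9| out[6]=196 → l++
[1,6] |-8|<=|9| out[5]=81 → r--
[1,5] |-8|>|2| out[4]=64 → l++
[2,5] |-6|>|2| out[3]=36 → l++
[3,5] |-4|>|2| out[2]=16 → l++
[4,5] |-3|>|2| out[1]=9 → l++
[5,5] |2|<=|2| out[0]=4 → r--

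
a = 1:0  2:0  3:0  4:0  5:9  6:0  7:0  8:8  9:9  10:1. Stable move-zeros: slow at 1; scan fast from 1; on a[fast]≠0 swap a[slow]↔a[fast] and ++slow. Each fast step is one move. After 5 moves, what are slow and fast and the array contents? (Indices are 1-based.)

(s=1,f=1) a[fast]=0 → fast++
(s=1,f=2) a[fast]=0 → fast++
(s=1,f=3) a[fast]=0 → fast++
(s=1,f=4) a[fast]=0 → fast++
(s=1,f=5) a[fast]=9≠0 swap→a[1]=9 → slow++,fast++

slow=2, fast=6, a=[9, 0, 0, 0, 0, 0, 0, 8, 9, 1]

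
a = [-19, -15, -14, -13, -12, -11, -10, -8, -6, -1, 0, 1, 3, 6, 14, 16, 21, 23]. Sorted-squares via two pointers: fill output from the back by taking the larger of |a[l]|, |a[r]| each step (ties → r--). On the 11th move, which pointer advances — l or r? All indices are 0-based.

l=0 r=17: |-19|<=|23| out[17]=529, r--
l=0 r=16: |-19|<=|21| out[16]=441, r--
l=0 r=15: |-19|>|16| out[15]=361, l++
l=1 r=15: |-15|<=|16| out[14]=256, r--
l=1 r=14: |-15|>|14| out[13]=225, l++
l=2 r=14: |-14|<=|14| out[12]=196, r--
l=2 r=13: |-14|>|6| out[11]=196, l++
l=3 r=13: |-13|>|6| out[10]=169, l++
l=4 r=13: |-12|>|6| out[9]=144, l++
l=5 r=13: |-11|>|6| out[8]=121, l++
l=6 r=13: |-10|>|6| out[7]=100, l++

l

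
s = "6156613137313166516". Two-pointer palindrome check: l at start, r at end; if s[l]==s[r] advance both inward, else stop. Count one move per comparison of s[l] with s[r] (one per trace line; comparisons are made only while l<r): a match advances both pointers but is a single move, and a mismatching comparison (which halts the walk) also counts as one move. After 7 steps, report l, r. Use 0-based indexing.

l=7, r=11

l=0 r=18: '6'=='6', l++,r--
l=1 r=17: '1'=='1', l++,r--
l=2 r=16: '5'=='5', l++,r--
l=3 r=15: '6'=='6', l++,r--
l=4 r=14: '6'=='6', l++,r--
l=5 r=13: '1'=='1', l++,r--
l=6 r=12: '3'=='3', l++,r--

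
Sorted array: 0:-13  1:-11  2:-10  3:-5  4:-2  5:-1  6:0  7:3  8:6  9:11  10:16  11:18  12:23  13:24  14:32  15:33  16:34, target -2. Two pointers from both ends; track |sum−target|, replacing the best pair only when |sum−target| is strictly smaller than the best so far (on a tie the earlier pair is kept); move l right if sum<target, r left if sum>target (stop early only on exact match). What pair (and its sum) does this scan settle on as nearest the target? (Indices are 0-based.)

pair (-13, 11) with sum -2 (|Δ|=0)

l=0 r=16: -13+34=21 d=23 *, r--
l=0 r=15: -13+33=20 d=22 *, r--
l=0 r=14: -13+32=19 d=21 *, r--
l=0 r=13: -13+24=11 d=13 *, r--
l=0 r=12: -13+23=10 d=12 *, r--
l=0 r=11: -13+18=5 d=7 *, r--
l=0 r=10: -13+16=3 d=5 *, r--
l=0 r=9: -13+11=-2 d=0 *, stop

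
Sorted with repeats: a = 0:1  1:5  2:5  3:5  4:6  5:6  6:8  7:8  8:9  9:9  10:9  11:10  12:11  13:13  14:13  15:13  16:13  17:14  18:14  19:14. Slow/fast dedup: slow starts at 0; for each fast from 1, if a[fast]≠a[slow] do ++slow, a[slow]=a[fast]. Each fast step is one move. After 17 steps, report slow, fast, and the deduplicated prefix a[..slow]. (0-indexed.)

(s=0,f=1) a[fast]=5≠a[slow]=1 write a[1]=5 → slow++,fast++
(s=1,f=2) a[fast]=5=a[slow] dup → fast++
(s=1,f=3) a[fast]=5=a[slow] dup → fast++
(s=1,f=4) a[fast]=6≠a[slow]=5 write a[2]=6 → slow++,fast++
(s=2,f=5) a[fast]=6=a[slow] dup → fast++
(s=2,f=6) a[fast]=8≠a[slow]=6 write a[3]=8 → slow++,fast++
(s=3,f=7) a[fast]=8=a[slow] dup → fast++
(s=3,f=8) a[fast]=9≠a[slow]=8 write a[4]=9 → slow++,fast++
(s=4,f=9) a[fast]=9=a[slow] dup → fast++
(s=4,f=10) a[fast]=9=a[slow] dup → fast++
(s=4,f=11) a[fast]=10≠a[slow]=9 write a[5]=10 → slow++,fast++
(s=5,f=12) a[fast]=11≠a[slow]=10 write a[6]=11 → slow++,fast++
(s=6,f=13) a[fast]=13≠a[slow]=11 write a[7]=13 → slow++,fast++
(s=7,f=14) a[fast]=13=a[slow] dup → fast++
(s=7,f=15) a[fast]=13=a[slow] dup → fast++
(s=7,f=16) a[fast]=13=a[slow] dup → fast++
(s=7,f=17) a[fast]=14≠a[slow]=13 write a[8]=14 → slow++,fast++

slow=8, fast=18, prefix=[1, 5, 6, 8, 9, 10, 11, 13, 14]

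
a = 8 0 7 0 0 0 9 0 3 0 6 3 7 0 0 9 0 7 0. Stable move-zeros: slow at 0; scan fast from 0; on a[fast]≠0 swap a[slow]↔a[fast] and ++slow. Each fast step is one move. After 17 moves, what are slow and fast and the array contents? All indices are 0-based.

slow=8, fast=17, a=[8, 7, 9, 3, 6, 3, 7, 9, 0, 0, 0, 0, 0, 0, 0, 0, 0, 7, 0]

(s=0,f=0) a[fast]=8≠0 swap→a[0]=8 → slow++,fast++
(s=1,f=1) a[fast]=0 → fast++
(s=1,f=2) a[fast]=7≠0 swap→a[1]=7 → slow++,fast++
(s=2,f=3) a[fast]=0 → fast++
(s=2,f=4) a[fast]=0 → fast++
(s=2,f=5) a[fast]=0 → fast++
(s=2,f=6) a[fast]=9≠0 swap→a[2]=9 → slow++,fast++
(s=3,f=7) a[fast]=0 → fast++
(s=3,f=8) a[fast]=3≠0 swap→a[3]=3 → slow++,fast++
(s=4,f=9) a[fast]=0 → fast++
(s=4,f=10) a[fast]=6≠0 swap→a[4]=6 → slow++,fast++
(s=5,f=11) a[fast]=3≠0 swap→a[5]=3 → slow++,fast++
(s=6,f=12) a[fast]=7≠0 swap→a[6]=7 → slow++,fast++
(s=7,f=13) a[fast]=0 → fast++
(s=7,f=14) a[fast]=0 → fast++
(s=7,f=15) a[fast]=9≠0 swap→a[7]=9 → slow++,fast++
(s=8,f=16) a[fast]=0 → fast++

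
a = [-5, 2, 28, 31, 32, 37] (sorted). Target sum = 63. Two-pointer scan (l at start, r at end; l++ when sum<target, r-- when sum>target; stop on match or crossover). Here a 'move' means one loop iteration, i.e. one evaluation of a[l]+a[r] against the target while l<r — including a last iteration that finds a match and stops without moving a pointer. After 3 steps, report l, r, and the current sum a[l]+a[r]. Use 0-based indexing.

l=0 r=5: -5+37=32 <63, l++
l=1 r=5: 2+37=39 <63, l++
l=2 r=5: 28+37=65 >63, r--

l=2, r=4, sum=60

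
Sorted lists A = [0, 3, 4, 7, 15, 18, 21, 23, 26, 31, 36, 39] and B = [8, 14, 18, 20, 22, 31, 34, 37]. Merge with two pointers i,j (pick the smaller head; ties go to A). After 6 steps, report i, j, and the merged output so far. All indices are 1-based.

[i=1,j=1] A[i]=0<=B[j]=8 take 0 → i++
[i=2,j=1] A[i]=3<=B[j]=8 take 3 → i++
[i=3,j=1] A[i]=4<=B[j]=8 take 4 → i++
[i=4,j=1] A[i]=7<=B[j]=8 take 7 → i++
[i=5,j=1] A[i]=15>B[j]=8 take 8 → j++
[i=5,j=2] A[i]=15>B[j]=14 take 14 → j++

i=5, j=3, merged so far=[0, 3, 4, 7, 8, 14]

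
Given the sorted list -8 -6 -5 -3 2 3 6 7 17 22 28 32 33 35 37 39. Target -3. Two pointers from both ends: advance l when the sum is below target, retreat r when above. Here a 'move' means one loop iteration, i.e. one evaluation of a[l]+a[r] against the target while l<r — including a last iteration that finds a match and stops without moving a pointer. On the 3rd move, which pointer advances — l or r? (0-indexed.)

l=0 r=15: -8+39=31 >-3, r--
l=0 r=14: -8+37=29 >-3, r--
l=0 r=13: -8+35=27 >-3, r--

r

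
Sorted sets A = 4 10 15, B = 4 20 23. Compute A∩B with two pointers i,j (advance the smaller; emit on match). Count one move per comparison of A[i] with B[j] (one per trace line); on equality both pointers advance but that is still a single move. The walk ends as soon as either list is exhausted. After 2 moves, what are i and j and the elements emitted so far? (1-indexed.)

i=3, j=2, emitted=[4]

[i=1,j=1] 4==4 emit → i++,j++
[i=2,j=2] 10<20 → i++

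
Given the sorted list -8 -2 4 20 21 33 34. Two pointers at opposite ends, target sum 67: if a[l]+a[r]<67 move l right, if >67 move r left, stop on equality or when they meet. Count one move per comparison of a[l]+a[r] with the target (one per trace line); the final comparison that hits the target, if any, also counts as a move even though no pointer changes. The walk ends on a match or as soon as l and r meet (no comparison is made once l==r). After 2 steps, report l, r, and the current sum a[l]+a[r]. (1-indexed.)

[1,7] -8+34=26 <67 → l++
[2,7] -2+34=32 <67 → l++

l=3, r=7, sum=38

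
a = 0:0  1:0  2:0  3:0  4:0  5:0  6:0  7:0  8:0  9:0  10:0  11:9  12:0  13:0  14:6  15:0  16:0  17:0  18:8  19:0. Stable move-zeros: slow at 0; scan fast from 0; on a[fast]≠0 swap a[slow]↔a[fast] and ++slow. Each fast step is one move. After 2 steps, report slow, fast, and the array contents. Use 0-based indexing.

(s=0,f=0) a[fast]=0 → fast++
(s=0,f=1) a[fast]=0 → fast++

slow=0, fast=2, a=[0, 0, 0, 0, 0, 0, 0, 0, 0, 0, 0, 9, 0, 0, 6, 0, 0, 0, 8, 0]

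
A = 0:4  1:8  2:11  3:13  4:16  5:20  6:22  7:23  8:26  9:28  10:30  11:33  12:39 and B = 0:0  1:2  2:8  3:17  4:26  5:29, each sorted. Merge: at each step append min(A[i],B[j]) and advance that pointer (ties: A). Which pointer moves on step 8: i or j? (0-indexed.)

[i=0,j=0] A[i]=4>B[j]=0 take 0 → j++
[i=0,j=1] A[i]=4>B[j]=2 take 2 → j++
[i=0,j=2] A[i]=4<=B[j]=8 take 4 → i++
[i=1,j=2] A[i]=8<=B[j]=8 take 8 → i++
[i=2,j=2] A[i]=11>B[j]=8 take 8 → j++
[i=2,j=3] A[i]=11<=B[j]=17 take 11 → i++
[i=3,j=3] A[i]=13<=B[j]=17 take 13 → i++
[i=4,j=3] A[i]=16<=B[j]=17 take 16 → i++

i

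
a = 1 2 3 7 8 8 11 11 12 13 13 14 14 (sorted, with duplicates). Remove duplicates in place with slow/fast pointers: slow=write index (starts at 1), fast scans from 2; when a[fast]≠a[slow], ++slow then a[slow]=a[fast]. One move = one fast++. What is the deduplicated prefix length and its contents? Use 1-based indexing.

slow=1 fast=2: a[fast]=2≠a[slow]=1 write a[2]=2, slow++,fast++
slow=2 fast=3: a[fast]=3≠a[slow]=2 write a[3]=3, slow++,fast++
slow=3 fast=4: a[fast]=7≠a[slow]=3 write a[4]=7, slow++,fast++
slow=4 fast=5: a[fast]=8≠a[slow]=7 write a[5]=8, slow++,fast++
slow=5 fast=6: a[fast]=8=a[slow] dup, fast++
slow=5 fast=7: a[fast]=11≠a[slow]=8 write a[6]=11, slow++,fast++
slow=6 fast=8: a[fast]=11=a[slow] dup, fast++
slow=6 fast=9: a[fast]=12≠a[slow]=11 write a[7]=12, slow++,fast++
slow=7 fast=10: a[fast]=13≠a[slow]=12 write a[8]=13, slow++,fast++
slow=8 fast=11: a[fast]=13=a[slow] dup, fast++
slow=8 fast=12: a[fast]=14≠a[slow]=13 write a[9]=14, slow++,fast++
slow=9 fast=13: a[fast]=14=a[slow] dup, fast++

length 9; prefix = [1, 2, 3, 7, 8, 11, 12, 13, 14]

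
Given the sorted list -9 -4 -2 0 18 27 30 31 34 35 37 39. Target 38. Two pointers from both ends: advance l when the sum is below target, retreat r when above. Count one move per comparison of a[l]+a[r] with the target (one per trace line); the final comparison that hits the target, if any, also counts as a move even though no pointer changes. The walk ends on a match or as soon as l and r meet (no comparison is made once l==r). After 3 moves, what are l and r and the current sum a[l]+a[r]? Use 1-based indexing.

l=4, r=12, sum=39

[1,12] -9+39=30 <38 → l++
[2,12] -4+39=35 <38 → l++
[3,12] -2+39=37 <38 → l++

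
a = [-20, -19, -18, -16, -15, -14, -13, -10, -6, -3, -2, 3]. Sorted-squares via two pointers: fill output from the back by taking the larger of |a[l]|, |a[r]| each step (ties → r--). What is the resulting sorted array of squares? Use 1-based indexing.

[4, 9, 9, 36, 100, 169, 196, 225, 256, 324, 361, 400]

[1,12] |-20|>|3| out[12]=400 → l++
[2,12] |-19|>|3| out[11]=361 → l++
[3,12] |-18|>|3| out[10]=324 → l++
[4,12] |-16|>|3| out[9]=256 → l++
[5,12] |-15|>|3| out[8]=225 → l++
[6,12] |-14|>|3| out[7]=196 → l++
[7,12] |-13|>|3| out[6]=169 → l++
[8,12] |-10|>|3| out[5]=100 → l++
[9,12] |-6|>|3| out[4]=36 → l++
[10,12] |-3|<=|3| out[3]=9 → r--
[10,11] |-3|>|-2| out[2]=9 → l++
[11,11] |-2|<=|-2| out[1]=4 → r--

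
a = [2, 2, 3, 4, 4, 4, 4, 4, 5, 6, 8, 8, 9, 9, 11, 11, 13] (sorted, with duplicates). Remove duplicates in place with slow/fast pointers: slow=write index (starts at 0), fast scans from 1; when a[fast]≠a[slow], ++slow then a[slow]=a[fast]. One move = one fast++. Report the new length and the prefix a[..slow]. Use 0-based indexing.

slow=0 fast=1: a[fast]=2=a[slow] dup, fast++
slow=0 fast=2: a[fast]=3≠a[slow]=2 write a[1]=3, slow++,fast++
slow=1 fast=3: a[fast]=4≠a[slow]=3 write a[2]=4, slow++,fast++
slow=2 fast=4: a[fast]=4=a[slow] dup, fast++
slow=2 fast=5: a[fast]=4=a[slow] dup, fast++
slow=2 fast=6: a[fast]=4=a[slow] dup, fast++
slow=2 fast=7: a[fast]=4=a[slow] dup, fast++
slow=2 fast=8: a[fast]=5≠a[slow]=4 write a[3]=5, slow++,fast++
slow=3 fast=9: a[fast]=6≠a[slow]=5 write a[4]=6, slow++,fast++
slow=4 fast=10: a[fast]=8≠a[slow]=6 write a[5]=8, slow++,fast++
slow=5 fast=11: a[fast]=8=a[slow] dup, fast++
slow=5 fast=12: a[fast]=9≠a[slow]=8 write a[6]=9, slow++,fast++
slow=6 fast=13: a[fast]=9=a[slow] dup, fast++
slow=6 fast=14: a[fast]=11≠a[slow]=9 write a[7]=11, slow++,fast++
slow=7 fast=15: a[fast]=11=a[slow] dup, fast++
slow=7 fast=16: a[fast]=13≠a[slow]=11 write a[8]=13, slow++,fast++

length 9; prefix = [2, 3, 4, 5, 6, 8, 9, 11, 13]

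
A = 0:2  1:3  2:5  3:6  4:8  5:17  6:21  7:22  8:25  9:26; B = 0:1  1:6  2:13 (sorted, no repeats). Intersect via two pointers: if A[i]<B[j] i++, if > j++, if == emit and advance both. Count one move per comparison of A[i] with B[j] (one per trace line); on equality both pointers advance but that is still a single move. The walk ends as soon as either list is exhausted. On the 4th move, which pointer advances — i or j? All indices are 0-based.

i

i=0 j=0: 2>1, j++
i=0 j=1: 2<6, i++
i=1 j=1: 3<6, i++
i=2 j=1: 5<6, i++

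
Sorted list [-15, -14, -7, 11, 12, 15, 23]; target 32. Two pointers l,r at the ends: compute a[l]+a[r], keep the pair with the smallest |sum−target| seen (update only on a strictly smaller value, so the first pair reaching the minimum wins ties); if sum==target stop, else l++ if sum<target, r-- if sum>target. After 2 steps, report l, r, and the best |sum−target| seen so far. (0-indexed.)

l=2, r=6, best |Δ|=23

l=0 r=6: -15+23=8 d=24 *, l++
l=1 r=6: -14+23=9 d=23 *, l++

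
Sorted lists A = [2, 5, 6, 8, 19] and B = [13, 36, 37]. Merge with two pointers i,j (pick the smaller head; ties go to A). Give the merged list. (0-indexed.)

[2, 5, 6, 8, 13, 19, 36, 37]

[i=0,j=0] A[i]=2<=B[j]=13 take 2 → i++
[i=1,j=0] A[i]=5<=B[j]=13 take 5 → i++
[i=2,j=0] A[i]=6<=B[j]=13 take 6 → i++
[i=3,j=0] A[i]=8<=B[j]=13 take 8 → i++
[i=4,j=0] A[i]=19>B[j]=13 take 13 → j++
[i=4,j=1] A[i]=19<=B[j]=36 take 19 → i++
[i=5,j=1] A done, take B[j]=36 → j++
[i=5,j=2] A done, take B[j]=37 → j++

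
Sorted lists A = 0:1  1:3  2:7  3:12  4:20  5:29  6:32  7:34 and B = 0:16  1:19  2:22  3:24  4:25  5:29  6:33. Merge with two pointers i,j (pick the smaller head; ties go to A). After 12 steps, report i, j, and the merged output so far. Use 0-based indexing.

i=6, j=6, merged so far=[1, 3, 7, 12, 16, 19, 20, 22, 24, 25, 29, 29]

[i=0,j=0] A[i]=1<=B[j]=16 take 1 → i++
[i=1,j=0] A[i]=3<=B[j]=16 take 3 → i++
[i=2,j=0] A[i]=7<=B[j]=16 take 7 → i++
[i=3,j=0] A[i]=12<=B[j]=16 take 12 → i++
[i=4,j=0] A[i]=20>B[j]=16 take 16 → j++
[i=4,j=1] A[i]=20>B[j]=19 take 19 → j++
[i=4,j=2] A[i]=20<=B[j]=22 take 20 → i++
[i=5,j=2] A[i]=29>B[j]=22 take 22 → j++
[i=5,j=3] A[i]=29>B[j]=24 take 24 → j++
[i=5,j=4] A[i]=29>B[j]=25 take 25 → j++
[i=5,j=5] A[i]=29<=B[j]=29 take 29 → i++
[i=6,j=5] A[i]=32>B[j]=29 take 29 → j++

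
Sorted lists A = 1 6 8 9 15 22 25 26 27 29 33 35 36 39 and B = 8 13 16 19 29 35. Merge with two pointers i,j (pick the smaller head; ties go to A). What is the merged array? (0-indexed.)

i=0 j=0: A[i]=1<=B[j]=8 take 1, i++
i=1 j=0: A[i]=6<=B[j]=8 take 6, i++
i=2 j=0: A[i]=8<=B[j]=8 take 8, i++
i=3 j=0: A[i]=9>B[j]=8 take 8, j++
i=3 j=1: A[i]=9<=B[j]=13 take 9, i++
i=4 j=1: A[i]=15>B[j]=13 take 13, j++
i=4 j=2: A[i]=15<=B[j]=16 take 15, i++
i=5 j=2: A[i]=22>B[j]=16 take 16, j++
i=5 j=3: A[i]=22>B[j]=19 take 19, j++
i=5 j=4: A[i]=22<=B[j]=29 take 22, i++
i=6 j=4: A[i]=25<=B[j]=29 take 25, i++
i=7 j=4: A[i]=26<=B[j]=29 take 26, i++
i=8 j=4: A[i]=27<=B[j]=29 take 27, i++
i=9 j=4: A[i]=29<=B[j]=29 take 29, i++
i=10 j=4: A[i]=33>B[j]=29 take 29, j++
i=10 j=5: A[i]=33<=B[j]=35 take 33, i++
i=11 j=5: A[i]=35<=B[j]=35 take 35, i++
i=12 j=5: A[i]=36>B[j]=35 take 35, j++
i=12 j=6: B done, take A[i]=36, i++
i=13 j=6: B done, take A[i]=39, i++

[1, 6, 8, 8, 9, 13, 15, 16, 19, 22, 25, 26, 27, 29, 29, 33, 35, 35, 36, 39]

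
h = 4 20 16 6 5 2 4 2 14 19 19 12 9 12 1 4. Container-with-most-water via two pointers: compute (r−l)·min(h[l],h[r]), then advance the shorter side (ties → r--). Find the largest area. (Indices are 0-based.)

max area = 171

[0,15] min(4,4)*15=60 best=60 * → r--
[0,14] min(4,1)*14=14 best=60 → r--
[0,13] min(4,12)*13=52 best=60 → l++
[1,13] min(20,12)*12=144 best=144 * → r--
[1,12] min(20,9)*11=99 best=144 → r--
[1,11] min(20,12)*10=120 best=144 → r--
[1,10] min(20,19)*9=171 best=171 * → r--
[1,9] min(20,19)*8=152 best=171 → r--
[1,8] min(20,14)*7=98 best=171 → r--
[1,7] min(20,2)*6=12 best=171 → r--
[1,6] min(20,4)*5=20 best=171 → r--
[1,5] min(20,2)*4=8 best=171 → r--
[1,4] min(20,5)*3=15 best=171 → r--
[1,3] min(20,6)*2=12 best=171 → r--
[1,2] min(20,16)*1=16 best=171 → r--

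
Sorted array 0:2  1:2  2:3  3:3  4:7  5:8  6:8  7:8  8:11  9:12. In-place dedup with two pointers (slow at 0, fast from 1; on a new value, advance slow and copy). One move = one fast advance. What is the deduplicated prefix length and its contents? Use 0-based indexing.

length 6; prefix = [2, 3, 7, 8, 11, 12]

slow=0 fast=1: a[fast]=2=a[slow] dup, fast++
slow=0 fast=2: a[fast]=3≠a[slow]=2 write a[1]=3, slow++,fast++
slow=1 fast=3: a[fast]=3=a[slow] dup, fast++
slow=1 fast=4: a[fast]=7≠a[slow]=3 write a[2]=7, slow++,fast++
slow=2 fast=5: a[fast]=8≠a[slow]=7 write a[3]=8, slow++,fast++
slow=3 fast=6: a[fast]=8=a[slow] dup, fast++
slow=3 fast=7: a[fast]=8=a[slow] dup, fast++
slow=3 fast=8: a[fast]=11≠a[slow]=8 write a[4]=11, slow++,fast++
slow=4 fast=9: a[fast]=12≠a[slow]=11 write a[5]=12, slow++,fast++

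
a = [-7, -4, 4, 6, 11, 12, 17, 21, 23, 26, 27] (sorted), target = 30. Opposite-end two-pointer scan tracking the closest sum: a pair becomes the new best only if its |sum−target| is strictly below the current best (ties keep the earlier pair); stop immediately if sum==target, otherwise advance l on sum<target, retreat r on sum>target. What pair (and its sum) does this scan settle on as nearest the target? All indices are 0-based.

pair (4, 26) with sum 30 (|Δ|=0)

[0,10] -7+27=20 d=10 * → l++
[1,10] -4+27=23 d=7 * → l++
[2,10] 4+27=31 d=1 * → r--
[2,9] 4+26=30 d=0 * → stop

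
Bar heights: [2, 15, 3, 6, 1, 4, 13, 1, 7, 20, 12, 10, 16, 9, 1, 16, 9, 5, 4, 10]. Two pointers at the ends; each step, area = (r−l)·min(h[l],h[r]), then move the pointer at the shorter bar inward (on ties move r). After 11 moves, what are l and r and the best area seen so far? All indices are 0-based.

l=7, r=15, best area=210

l=0 r=19: min(2,10)*19=38 best=38 *, l++
l=1 r=19: min(15,10)*18=180 best=180 *, r--
l=1 r=18: min(15,4)*17=68 best=180, r--
l=1 r=17: min(15,5)*16=80 best=180, r--
l=1 r=16: min(15,9)*15=135 best=180, r--
l=1 r=15: min(15,16)*14=210 best=210 *, l++
l=2 r=15: min(3,16)*13=39 best=210, l++
l=3 r=15: min(6,16)*12=72 best=210, l++
l=4 r=15: min(1,16)*11=11 best=210, l++
l=5 r=15: min(4,16)*10=40 best=210, l++
l=6 r=15: min(13,16)*9=117 best=210, l++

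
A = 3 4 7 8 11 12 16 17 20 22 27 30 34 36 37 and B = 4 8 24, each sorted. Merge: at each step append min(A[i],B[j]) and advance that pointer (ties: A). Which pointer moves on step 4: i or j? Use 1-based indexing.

i

i=1 j=1: A[i]=3<=B[j]=4 take 3, i++
i=2 j=1: A[i]=4<=B[j]=4 take 4, i++
i=3 j=1: A[i]=7>B[j]=4 take 4, j++
i=3 j=2: A[i]=7<=B[j]=8 take 7, i++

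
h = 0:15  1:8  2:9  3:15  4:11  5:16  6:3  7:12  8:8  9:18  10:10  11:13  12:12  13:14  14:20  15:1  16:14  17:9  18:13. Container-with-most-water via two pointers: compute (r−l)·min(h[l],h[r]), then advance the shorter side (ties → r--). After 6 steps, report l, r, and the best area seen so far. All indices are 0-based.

l=0 r=18: min(15,13)*18=234 best=234 *, r--
l=0 r=17: min(15,9)*17=153 best=234, r--
l=0 r=16: min(15,14)*16=224 best=234, r--
l=0 r=15: min(15,1)*15=15 best=234, r--
l=0 r=14: min(15,20)*14=210 best=234, l++
l=1 r=14: min(8,20)*13=104 best=234, l++

l=2, r=14, best area=234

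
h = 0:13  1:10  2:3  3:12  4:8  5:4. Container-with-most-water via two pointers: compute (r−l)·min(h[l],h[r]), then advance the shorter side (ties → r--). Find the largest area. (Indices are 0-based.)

max area = 36

l=0 r=5: min(13,4)*5=20 best=20 *, r--
l=0 r=4: min(13,8)*4=32 best=32 *, r--
l=0 r=3: min(13,12)*3=36 best=36 *, r--
l=0 r=2: min(13,3)*2=6 best=36, r--
l=0 r=1: min(13,10)*1=10 best=36, r--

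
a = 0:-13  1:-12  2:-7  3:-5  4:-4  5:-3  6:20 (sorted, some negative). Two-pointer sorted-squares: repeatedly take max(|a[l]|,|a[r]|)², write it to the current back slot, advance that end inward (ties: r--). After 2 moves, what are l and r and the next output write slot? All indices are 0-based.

[0,6] |-13|<=|20| out[6]=400 → r--
[0,5] |-13|>|-3| out[5]=169 → l++

l=1, r=5, next write slot=4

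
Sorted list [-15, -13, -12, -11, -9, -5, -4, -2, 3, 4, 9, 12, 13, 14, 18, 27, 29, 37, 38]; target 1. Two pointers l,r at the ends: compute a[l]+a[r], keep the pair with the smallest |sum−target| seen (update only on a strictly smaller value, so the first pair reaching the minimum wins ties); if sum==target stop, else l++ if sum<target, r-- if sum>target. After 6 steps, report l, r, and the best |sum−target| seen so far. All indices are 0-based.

[0,18] -15+38=23 d=22 * → r--
[0,17] -15+37=22 d=21 * → r--
[0,16] -15+29=14 d=13 * → r--
[0,15] -15+27=12 d=11 * → r--
[0,14] -15+18=3 d=2 * → r--
[0,13] -15+14=-1 d=2 → l++

l=1, r=13, best |Δ|=2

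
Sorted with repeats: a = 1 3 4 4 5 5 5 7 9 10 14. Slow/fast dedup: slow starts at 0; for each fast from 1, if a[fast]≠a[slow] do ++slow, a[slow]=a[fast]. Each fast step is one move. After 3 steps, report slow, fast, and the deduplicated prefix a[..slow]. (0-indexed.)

(s=0,f=1) a[fast]=3≠a[slow]=1 write a[1]=3 → slow++,fast++
(s=1,f=2) a[fast]=4≠a[slow]=3 write a[2]=4 → slow++,fast++
(s=2,f=3) a[fast]=4=a[slow] dup → fast++

slow=2, fast=4, prefix=[1, 3, 4]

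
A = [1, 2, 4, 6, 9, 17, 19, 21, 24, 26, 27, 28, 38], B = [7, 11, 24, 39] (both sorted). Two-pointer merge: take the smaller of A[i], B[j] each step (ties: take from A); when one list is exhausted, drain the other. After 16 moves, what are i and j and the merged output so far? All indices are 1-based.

i=14, j=4, merged so far=[1, 2, 4, 6, 7, 9, 11, 17, 19, 21, 24, 24, 26, 27, 28, 38]

i=1 j=1: A[i]=1<=B[j]=7 take 1, i++
i=2 j=1: A[i]=2<=B[j]=7 take 2, i++
i=3 j=1: A[i]=4<=B[j]=7 take 4, i++
i=4 j=1: A[i]=6<=B[j]=7 take 6, i++
i=5 j=1: A[i]=9>B[j]=7 take 7, j++
i=5 j=2: A[i]=9<=B[j]=11 take 9, i++
i=6 j=2: A[i]=17>B[j]=11 take 11, j++
i=6 j=3: A[i]=17<=B[j]=24 take 17, i++
i=7 j=3: A[i]=19<=B[j]=24 take 19, i++
i=8 j=3: A[i]=21<=B[j]=24 take 21, i++
i=9 j=3: A[i]=24<=B[j]=24 take 24, i++
i=10 j=3: A[i]=26>B[j]=24 take 24, j++
i=10 j=4: A[i]=26<=B[j]=39 take 26, i++
i=11 j=4: A[i]=27<=B[j]=39 take 27, i++
i=12 j=4: A[i]=28<=B[j]=39 take 28, i++
i=13 j=4: A[i]=38<=B[j]=39 take 38, i++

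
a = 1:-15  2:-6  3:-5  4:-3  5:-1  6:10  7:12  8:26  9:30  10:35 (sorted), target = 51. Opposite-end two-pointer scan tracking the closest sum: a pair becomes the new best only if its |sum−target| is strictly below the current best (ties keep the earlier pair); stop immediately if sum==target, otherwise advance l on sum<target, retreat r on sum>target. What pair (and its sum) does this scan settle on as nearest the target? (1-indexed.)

pair (12, 35) with sum 47 (|Δ|=4)

[1,10] -15+35=20 d=31 * → l++
[2,10] -6+35=29 d=22 * → l++
[3,10] -5+35=30 d=21 * → l++
[4,10] -3+35=32 d=19 * → l++
[5,10] -1+35=34 d=17 * → l++
[6,10] 10+35=45 d=6 * → l++
[7,10] 12+35=47 d=4 * → l++
[8,10] 26+35=61 d=10 → r--
[8,9] 26+30=56 d=5 → r--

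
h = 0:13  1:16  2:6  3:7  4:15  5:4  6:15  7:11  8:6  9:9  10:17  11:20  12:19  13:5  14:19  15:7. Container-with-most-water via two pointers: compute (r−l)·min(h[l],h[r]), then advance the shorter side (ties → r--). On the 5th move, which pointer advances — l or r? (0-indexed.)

l

l=0 r=15: min(13,7)*15=105 best=105 *, r--
l=0 r=14: min(13,19)*14=182 best=182 *, l++
l=1 r=14: min(16,19)*13=208 best=208 *, l++
l=2 r=14: min(6,19)*12=72 best=208, l++
l=3 r=14: min(7,19)*11=77 best=208, l++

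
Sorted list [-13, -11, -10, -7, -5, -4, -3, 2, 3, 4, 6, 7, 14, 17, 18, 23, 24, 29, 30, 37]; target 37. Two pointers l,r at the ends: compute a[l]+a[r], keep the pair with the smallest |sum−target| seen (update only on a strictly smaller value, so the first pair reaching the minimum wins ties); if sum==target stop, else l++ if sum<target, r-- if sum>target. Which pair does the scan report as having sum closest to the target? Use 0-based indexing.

l=0 r=19: -13+37=24 d=13 *, l++
l=1 r=19: -11+37=26 d=11 *, l++
l=2 r=19: -10+37=27 d=10 *, l++
l=3 r=19: -7+37=30 d=7 *, l++
l=4 r=19: -5+37=32 d=5 *, l++
l=5 r=19: -4+37=33 d=4 *, l++
l=6 r=19: -3+37=34 d=3 *, l++
l=7 r=19: 2+37=39 d=2 *, r--
l=7 r=18: 2+30=32 d=5, l++
l=8 r=18: 3+30=33 d=4, l++
l=9 r=18: 4+30=34 d=3, l++
l=10 r=18: 6+30=36 d=1 *, l++
l=11 r=18: 7+30=37 d=0 *, stop

pair (7, 30) with sum 37 (|Δ|=0)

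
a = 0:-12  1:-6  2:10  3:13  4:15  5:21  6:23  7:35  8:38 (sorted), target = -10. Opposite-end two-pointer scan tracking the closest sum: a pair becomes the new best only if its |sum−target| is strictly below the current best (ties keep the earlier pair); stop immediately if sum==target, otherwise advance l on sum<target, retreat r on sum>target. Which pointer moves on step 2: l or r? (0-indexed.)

[0,8] -12+38=26 d=36 * → r--
[0,7] -12+35=23 d=33 * → r--

r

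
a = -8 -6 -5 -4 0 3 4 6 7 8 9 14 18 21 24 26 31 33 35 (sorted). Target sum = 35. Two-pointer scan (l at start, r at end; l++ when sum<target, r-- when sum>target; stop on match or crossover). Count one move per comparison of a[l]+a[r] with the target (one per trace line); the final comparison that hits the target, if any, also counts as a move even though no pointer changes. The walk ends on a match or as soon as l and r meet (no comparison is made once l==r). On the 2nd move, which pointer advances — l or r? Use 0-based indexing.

l

l=0 r=18: -8+35=27 <35, l++
l=1 r=18: -6+35=29 <35, l++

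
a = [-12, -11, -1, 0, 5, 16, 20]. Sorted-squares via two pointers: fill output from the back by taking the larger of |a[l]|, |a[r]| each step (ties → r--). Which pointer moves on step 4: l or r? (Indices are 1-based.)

l=1 r=7: |-12|<=|20| out[7]=400, r--
l=1 r=6: |-12|<=|16| out[6]=256, r--
l=1 r=5: |-12|>|5| out[5]=144, l++
l=2 r=5: |-11|>|5| out[4]=121, l++

l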